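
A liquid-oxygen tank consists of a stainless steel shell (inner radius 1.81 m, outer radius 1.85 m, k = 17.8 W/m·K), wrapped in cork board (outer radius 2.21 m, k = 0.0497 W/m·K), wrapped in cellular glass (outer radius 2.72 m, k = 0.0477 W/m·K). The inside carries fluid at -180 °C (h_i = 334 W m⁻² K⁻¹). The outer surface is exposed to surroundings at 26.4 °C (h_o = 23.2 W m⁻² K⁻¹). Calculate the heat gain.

Q = 729 W

Resistance network (inner→outer):
  R_conv,in = 1/(4πr²h) = 1/(4π·1.81²·334) = 7.273×10^-5 K/W
  R_stainless steel = (1/1.81 − 1/1.85)/(4πk) = 0.01195/(4π·17.8) = 5.340×10^-5 K/W
  R_cork board = (1/1.85 − 1/2.21)/(4πk) = 0.08805/(4π·0.0497) = 0.1410 K/W
  R_cellular glass = (1/2.21 − 1/2.72)/(4πk) = 0.08484/(4π·0.0477) = 0.1415 K/W
  R_conv,out = 1/(4πr²h) = 1/(4π·2.72²·23.2) = 4.636×10^-4 K/W
ΣR = 7.273×10^-5 + 5.340×10^-5 + 0.1410 + 0.1415 + 4.636×10^-4 = 0.2831 K/W
Q = ΔT/ΣR = (-180 °C − 26.4 °C)/0.2831 = -729 W
(Negative Q ⇒ heat flows inward; heat gain = 729 W.)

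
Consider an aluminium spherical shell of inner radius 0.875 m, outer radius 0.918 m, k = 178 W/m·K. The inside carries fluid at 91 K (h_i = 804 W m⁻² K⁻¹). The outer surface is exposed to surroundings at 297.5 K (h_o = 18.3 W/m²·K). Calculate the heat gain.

Q = 38900 W

Series thermal resistances, inner to outer:
  R_conv,in = 1/(4πr²h) = 1/(4π·0.875²·804) = 1.293×10^-4 K/W
  R_aluminium = (1/0.875 − 1/0.918)/(4πk) = 0.05353/(4π·178) = 2.393×10^-5 K/W
  R_conv,out = 1/(4πr²h) = 1/(4π·0.918²·18.3) = 0.005160 K/W
ΣR = 1.293×10^-4 + 2.393×10^-5 + 0.005160 = 0.005313 K/W
Q = ΔT/ΣR = (91 K − 297.5 K)/0.005313 = -38900 W
(Negative Q ⇒ heat flows inward; heat gain = 38900 W.)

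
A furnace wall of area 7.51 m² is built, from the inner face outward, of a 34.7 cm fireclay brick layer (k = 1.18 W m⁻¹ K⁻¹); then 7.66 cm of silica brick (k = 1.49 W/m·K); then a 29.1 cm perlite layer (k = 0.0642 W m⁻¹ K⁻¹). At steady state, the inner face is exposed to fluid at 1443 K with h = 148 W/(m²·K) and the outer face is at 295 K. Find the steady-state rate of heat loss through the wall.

Resistance network (inner→outer):
  R_conv,in = 1/(hA) = 1/(148·7.51) = 8.997×10^-4 K/W
  R_fireclay brick = L/(kA) = 0.347/(1.18·7.51) = 0.03916 K/W
  R_silica brick = L/(kA) = 0.0766/(1.49·7.51) = 0.006845 K/W
  R_perlite = L/(kA) = 0.291/(0.0642·7.51) = 0.6036 K/W
ΣR = 8.997×10^-4 + 0.03916 + 0.006845 + 0.6036 = 0.6505 K/W
Q = ΔT/ΣR = (1443 K − 295 K)/0.6505 = 1760 W

Q = 1760 W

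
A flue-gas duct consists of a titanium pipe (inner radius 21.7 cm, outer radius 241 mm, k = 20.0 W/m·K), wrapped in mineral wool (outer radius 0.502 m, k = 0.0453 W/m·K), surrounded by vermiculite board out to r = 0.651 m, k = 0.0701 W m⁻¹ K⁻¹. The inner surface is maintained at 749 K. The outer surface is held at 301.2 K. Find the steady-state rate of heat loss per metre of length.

Q' = 141 W/m

Resistance network (inner→outer):
  R'_titanium = ln(0.241/0.217)/(2πk) = 0.1049/(2π·20.0) = 8.348×10^-4 m·K/W
  R'_mineral wool = ln(0.502/0.241)/(2πk) = 0.7338/(2π·0.0453) = 2.578 m·K/W
  R'_vermiculite board = ln(0.651/0.502)/(2πk) = 0.2599/(2π·0.0701) = 0.5901 m·K/W
ΣR = 8.348×10^-4 + 2.578 + 0.5901 = 3.169 m·K/W
Q' = ΔT/ΣR = (749 K − 301.2 K)/3.169 = 141 W/m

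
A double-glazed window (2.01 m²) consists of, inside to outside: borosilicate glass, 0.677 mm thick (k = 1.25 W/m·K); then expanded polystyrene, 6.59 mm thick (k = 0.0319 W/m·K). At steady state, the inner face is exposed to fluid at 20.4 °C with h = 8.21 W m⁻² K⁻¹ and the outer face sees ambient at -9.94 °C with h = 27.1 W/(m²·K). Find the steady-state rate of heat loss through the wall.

Resistance network (inner→outer):
  R_conv,in = 1/(hA) = 1/(8.21·2.01) = 0.06060 K/W
  R_borosilicate glass = L/(kA) = 6.77×10^-4/(1.25·2.01) = 2.695×10^-4 K/W
  R_expanded polystyrene = L/(kA) = 0.00659/(0.0319·2.01) = 0.1028 K/W
  R_conv,out = 1/(hA) = 1/(27.1·2.01) = 0.01836 K/W
ΣR = 0.06060 + 2.695×10^-4 + 0.1028 + 0.01836 = 0.1820 K/W
Q = ΔT/ΣR = (20.4 °C − -9.94 °C)/0.1820 = 167 W

Q = 167 W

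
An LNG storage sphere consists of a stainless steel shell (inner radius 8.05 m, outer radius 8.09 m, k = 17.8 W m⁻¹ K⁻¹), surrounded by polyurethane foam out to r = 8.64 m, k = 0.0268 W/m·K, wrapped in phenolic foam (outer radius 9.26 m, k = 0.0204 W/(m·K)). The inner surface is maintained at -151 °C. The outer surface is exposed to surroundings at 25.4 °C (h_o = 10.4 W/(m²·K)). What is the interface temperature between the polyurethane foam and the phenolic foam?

T = -74.2 °C

Resistance network (inner→outer):
  R_stainless steel = (1/8.05 − 1/8.09)/(4πk) = 6.142×10^-4/(4π·17.8) = 2.746×10^-6 K/W
  R_polyurethane foam = (1/8.09 − 1/8.64)/(4πk) = 0.007869/(4π·0.0268) = 0.02336 K/W
  R_phenolic foam = (1/8.64 − 1/9.26)/(4πk) = 0.007749/(4π·0.0204) = 0.03023 K/W
  R_conv,out = 1/(4πr²h) = 1/(4π·9.26²·10.4) = 8.923×10^-5 K/W
ΣR = 2.746×10^-6 + 0.02336 + 0.03023 + 8.923×10^-5 = 0.05368 K/W
Q = ΔT/ΣR = (-151 °C − 25.4 °C)/0.05368 = -3286 W
From the inner boundary to the polyurethane foam/phenolic foam interface, ΣR_partial = 0.02336 K/W.
T_interface = T_in − Q·ΣR_partial = -151 °C − (-3286)(0.02336) = -74.2 °C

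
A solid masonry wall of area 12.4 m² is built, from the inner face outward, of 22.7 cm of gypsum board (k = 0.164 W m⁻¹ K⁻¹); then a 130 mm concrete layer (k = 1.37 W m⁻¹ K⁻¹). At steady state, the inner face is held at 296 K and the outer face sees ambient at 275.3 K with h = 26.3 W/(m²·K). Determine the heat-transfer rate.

Q = 169 W

Treat each layer as a resistance in series:
  R_gypsum board = L/(kA) = 0.227/(0.164·12.4) = 0.1116 K/W
  R_concrete = L/(kA) = 0.130/(1.37·12.4) = 0.007652 K/W
  R_conv,out = 1/(hA) = 1/(26.3·12.4) = 0.003066 K/W
ΣR = 0.1116 + 0.007652 + 0.003066 = 0.1223 K/W
Q = ΔT/ΣR = (296 K − 275.3 K)/0.1223 = 169 W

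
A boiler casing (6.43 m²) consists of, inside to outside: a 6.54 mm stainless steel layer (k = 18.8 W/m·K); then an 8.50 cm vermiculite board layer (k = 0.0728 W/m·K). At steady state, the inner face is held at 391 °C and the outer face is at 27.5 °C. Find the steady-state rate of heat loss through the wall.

Q = 2000 W

Resistance network (inner→outer):
  R_stainless steel = L/(kA) = 0.00654/(18.8·6.43) = 5.410×10^-5 K/W
  R_vermiculite board = L/(kA) = 0.0850/(0.0728·6.43) = 0.1816 K/W
ΣR = 5.410×10^-5 + 0.1816 = 0.1817 K/W
Q = ΔT/ΣR = (391 °C − 27.5 °C)/0.1817 = 2000 W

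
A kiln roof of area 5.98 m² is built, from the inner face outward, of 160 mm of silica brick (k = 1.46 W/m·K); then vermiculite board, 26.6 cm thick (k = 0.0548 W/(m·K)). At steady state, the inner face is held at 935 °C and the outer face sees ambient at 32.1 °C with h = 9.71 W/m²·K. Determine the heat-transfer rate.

Q = 1070 W

Resistance network (inner→outer):
  R_silica brick = L/(kA) = 0.160/(1.46·5.98) = 0.01833 K/W
  R_vermiculite board = L/(kA) = 0.266/(0.0548·5.98) = 0.8117 K/W
  R_conv,out = 1/(hA) = 1/(9.71·5.98) = 0.01722 K/W
ΣR = 0.01833 + 0.8117 + 0.01722 = 0.8472 K/W
Q = ΔT/ΣR = (935 °C − 32.1 °C)/0.8472 = 1070 W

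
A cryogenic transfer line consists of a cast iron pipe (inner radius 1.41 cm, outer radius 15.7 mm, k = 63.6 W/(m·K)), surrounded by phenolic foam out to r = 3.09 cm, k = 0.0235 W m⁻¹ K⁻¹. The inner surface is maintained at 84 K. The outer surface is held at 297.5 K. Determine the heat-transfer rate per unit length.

Q' = 46.6 W/m

Series thermal resistances, inner to outer:
  R'_cast iron = ln(0.0157/0.0141)/(2πk) = 0.1075/(2π·63.6) = 2.690×10^-4 m·K/W
  R'_phenolic foam = ln(0.0309/0.0157)/(2πk) = 0.6771/(2π·0.0235) = 4.586 m·K/W
ΣR = 2.690×10^-4 + 4.586 = 4.586 m·K/W
Q' = ΔT/ΣR = (84 K − 297.5 K)/4.586 = -46.6 W/m
(Negative Q' ⇒ heat flows inward; heat gain = 46.6 W/m.)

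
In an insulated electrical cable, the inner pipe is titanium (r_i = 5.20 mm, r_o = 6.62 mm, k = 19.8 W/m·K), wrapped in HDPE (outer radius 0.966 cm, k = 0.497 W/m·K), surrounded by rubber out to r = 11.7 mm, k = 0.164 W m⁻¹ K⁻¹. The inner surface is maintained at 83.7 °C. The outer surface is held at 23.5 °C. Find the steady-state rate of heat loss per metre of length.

Q' = 195 W/m

Resistance network (inner→outer):
  R'_titanium = ln(0.00662/0.00520)/(2πk) = 0.2414/(2π·19.8) = 0.001941 m·K/W
  R'_HDPE = ln(0.00966/0.00662)/(2πk) = 0.3779/(2π·0.497) = 0.1210 m·K/W
  R'_rubber = ln(0.0117/0.00966)/(2πk) = 0.1916/(2π·0.164) = 0.1859 m·K/W
ΣR = 0.001941 + 0.1210 + 0.1859 = 0.3088 m·K/W
Q' = ΔT/ΣR = (83.7 °C − 23.5 °C)/0.3088 = 195 W/m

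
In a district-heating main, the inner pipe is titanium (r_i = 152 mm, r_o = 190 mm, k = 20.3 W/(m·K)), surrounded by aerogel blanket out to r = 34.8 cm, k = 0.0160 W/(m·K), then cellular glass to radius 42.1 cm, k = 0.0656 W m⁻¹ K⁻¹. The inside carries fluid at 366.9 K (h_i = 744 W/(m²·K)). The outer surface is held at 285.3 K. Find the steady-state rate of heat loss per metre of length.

Series thermal resistances, inner to outer:
  R'_conv,in = 1/(2πr h) = 1/(2π·0.152·744) = 0.001407 m·K/W
  R'_titanium = ln(0.190/0.152)/(2πk) = 0.2231/(2π·20.3) = 0.001749 m·K/W
  R'_aerogel blanket = ln(0.348/0.190)/(2πk) = 0.6052/(2π·0.0160) = 6.020 m·K/W
  R'_cellular glass = ln(0.421/0.348)/(2πk) = 0.1904/(2π·0.0656) = 0.4620 m·K/W
ΣR = 0.001407 + 0.001749 + 6.020 + 0.4620 = 6.485 m·K/W
Q' = ΔT/ΣR = (366.9 K − 285.3 K)/6.485 = 12.6 W/m

Q' = 12.6 W/m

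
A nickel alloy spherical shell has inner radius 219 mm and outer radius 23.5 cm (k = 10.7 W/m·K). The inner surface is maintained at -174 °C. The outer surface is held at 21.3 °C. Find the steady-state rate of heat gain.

Q = 84500 W

Q = 4πk·ΔT/(1/r₁ − 1/r₂) = 4π × 10.7 × 195.3 / (1/0.219 − 1/0.235) = 84500 W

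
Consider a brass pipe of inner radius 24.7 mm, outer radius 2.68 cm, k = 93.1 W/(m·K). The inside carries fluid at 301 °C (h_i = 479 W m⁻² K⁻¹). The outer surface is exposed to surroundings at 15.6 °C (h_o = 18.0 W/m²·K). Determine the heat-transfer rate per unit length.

Q' = 831 W/m

Resistance network (inner→outer):
  R'_conv,in = 1/(2πr h) = 1/(2π·0.0247·479) = 0.01345 m·K/W
  R'_brass = ln(0.0268/0.0247)/(2πk) = 0.08160/(2π·93.1) = 1.395×10^-4 m·K/W
  R'_conv,out = 1/(2πr h) = 1/(2π·0.0268·18.0) = 0.3299 m·K/W
ΣR = 0.01345 + 1.395×10^-4 + 0.3299 = 0.3435 m·K/W
Q' = ΔT/ΣR = (301 °C − 15.6 °C)/0.3435 = 831 W/m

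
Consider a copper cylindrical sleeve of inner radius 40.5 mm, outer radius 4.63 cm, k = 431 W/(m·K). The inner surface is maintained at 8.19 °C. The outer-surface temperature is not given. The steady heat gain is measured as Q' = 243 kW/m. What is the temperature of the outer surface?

Sum the resistances:
  R'_copper = ln(0.0463/0.0405)/(2πk) = 0.1338/(2π·431) = 4.942×10^-5 m·K/W
ΣR = 4.942×10^-5 m·K/W
ΔT = Q'·ΣR = 2.43×10^5 × 4.942×10^-5 = 12.01 K
Heat flows inward, so T_out = T_in + ΔT = 8.19 + 12.01 = 20.2 °C

T_out = 20.2 °C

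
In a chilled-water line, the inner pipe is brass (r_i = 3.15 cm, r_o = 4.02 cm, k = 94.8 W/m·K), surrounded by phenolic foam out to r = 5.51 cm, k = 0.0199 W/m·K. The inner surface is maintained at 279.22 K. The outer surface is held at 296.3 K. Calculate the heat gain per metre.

Resistance network (inner→outer):
  R'_brass = ln(0.0402/0.0315)/(2πk) = 0.2439/(2π·94.8) = 4.094×10^-4 m·K/W
  R'_phenolic foam = ln(0.0551/0.0402)/(2πk) = 0.3153/(2π·0.0199) = 2.522 m·K/W
ΣR = 4.094×10^-4 + 2.522 = 2.522 m·K/W
Q' = ΔT/ΣR = (279.22 K − 296.3 K)/2.522 = -6.77 W/m
(Negative Q' ⇒ heat flows inward; heat gain = 6.77 W/m.)

Q' = 6.77 W/m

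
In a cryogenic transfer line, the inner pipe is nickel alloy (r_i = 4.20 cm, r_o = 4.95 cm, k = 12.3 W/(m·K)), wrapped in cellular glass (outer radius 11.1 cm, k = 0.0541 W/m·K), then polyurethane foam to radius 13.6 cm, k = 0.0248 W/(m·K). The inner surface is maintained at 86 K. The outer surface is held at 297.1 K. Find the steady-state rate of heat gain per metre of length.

Q' = 57.3 W/m

Series thermal resistances, inner to outer:
  R'_nickel alloy = ln(0.0495/0.0420)/(2πk) = 0.1643/(2π·12.3) = 0.002126 m·K/W
  R'_cellular glass = ln(0.111/0.0495)/(2πk) = 0.8076/(2π·0.0541) = 2.376 m·K/W
  R'_polyurethane foam = ln(0.136/0.111)/(2πk) = 0.2031/(2π·0.0248) = 1.304 m·K/W
ΣR = 0.002126 + 2.376 + 1.304 = 3.682 m·K/W
Q' = ΔT/ΣR = (86 K − 297.1 K)/3.682 = -57.3 W/m
(Negative Q' ⇒ heat flows inward; heat gain = 57.3 W/m.)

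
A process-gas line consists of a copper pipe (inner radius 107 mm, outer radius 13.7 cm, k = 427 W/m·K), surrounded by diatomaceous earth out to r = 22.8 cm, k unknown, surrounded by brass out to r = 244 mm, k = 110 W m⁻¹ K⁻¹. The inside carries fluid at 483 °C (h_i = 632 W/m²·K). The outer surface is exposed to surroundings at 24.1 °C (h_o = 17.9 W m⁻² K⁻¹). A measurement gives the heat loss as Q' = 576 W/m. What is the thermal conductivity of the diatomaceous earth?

k = 0.107 W/m·K

ΣR = ΔT/Q' = |483 − 24.1|/576 = 0.7967 m·K/W
Known resistances:
  R'_conv,in = 1/(2πr h) = 1/(2π·0.107·632) = 0.002354 m·K/W
  R'_copper = ln(0.137/0.107)/(2πk) = 0.2472/(2π·427) = 9.212×10^-5 m·K/W
  R'_brass = ln(0.244/0.228)/(2πk) = 0.06782/(2π·110) = 9.813×10^-5 m·K/W
  R'_conv,out = 1/(2πr h) = 1/(2π·0.244·17.9) = 0.03644 m·K/W
R_diatomaceous earth = ΣR − ΣR_known = 0.7967 − 0.03898 = 0.7577 m·K/W
ln(r₂/r₁)/(2πk) = 0.7577 ⇒ k = 0.5094/(2π·0.7577) = 0.107 W/m·K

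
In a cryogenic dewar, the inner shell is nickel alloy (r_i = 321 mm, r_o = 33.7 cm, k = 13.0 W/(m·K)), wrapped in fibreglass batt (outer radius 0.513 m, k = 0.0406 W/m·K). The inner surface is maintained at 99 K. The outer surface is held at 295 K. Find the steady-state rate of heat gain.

Series thermal resistances, inner to outer:
  R_nickel alloy = (1/0.321 − 1/0.337)/(4πk) = 0.1479/(4π·13.0) = 9.054×10^-4 K/W
  R_fibreglass batt = (1/0.337 − 1/0.513)/(4πk) = 1.018/(4π·0.0406) = 1.995 K/W
ΣR = 9.054×10^-4 + 1.995 = 1.996 K/W
Q = ΔT/ΣR = (99 K − 295 K)/1.996 = -98.2 W
(Negative Q ⇒ heat flows inward; heat gain = 98.2 W.)

Q = 98.2 W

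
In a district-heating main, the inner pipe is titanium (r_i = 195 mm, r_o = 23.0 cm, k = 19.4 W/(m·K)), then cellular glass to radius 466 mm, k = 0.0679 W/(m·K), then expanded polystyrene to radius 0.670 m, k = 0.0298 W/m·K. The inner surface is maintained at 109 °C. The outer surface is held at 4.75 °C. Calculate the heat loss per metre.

Q' = 29.0 W/m

Resistance network (inner→outer):
  R'_titanium = ln(0.230/0.195)/(2πk) = 0.1651/(2π·19.4) = 0.001354 m·K/W
  R'_cellular glass = ln(0.466/0.230)/(2πk) = 0.7061/(2π·0.0679) = 1.655 m·K/W
  R'_expanded polystyrene = ln(0.670/0.466)/(2πk) = 0.3631/(2π·0.0298) = 1.939 m·K/W
ΣR = 0.001354 + 1.655 + 1.939 = 3.595 m·K/W
Q' = ΔT/ΣR = (109 °C − 4.75 °C)/3.595 = 29.0 W/m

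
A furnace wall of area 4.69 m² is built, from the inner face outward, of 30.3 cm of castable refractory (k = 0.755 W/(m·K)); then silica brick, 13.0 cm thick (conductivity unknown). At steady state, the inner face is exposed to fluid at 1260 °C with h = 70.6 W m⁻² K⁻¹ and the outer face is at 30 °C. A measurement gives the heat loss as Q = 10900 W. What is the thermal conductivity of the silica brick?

k = 1.14 W/m·K

ΣR = ΔT/Q = |1260 − 30|/10900 = 0.1128 K/W
Known resistances:
  R_conv,in = 1/(hA) = 1/(70.6·4.69) = 0.003020 K/W
  R_castable refractory = L/(kA) = 0.303/(0.755·4.69) = 0.08557 K/W
R_silica brick = ΣR − ΣR_known = 0.1128 − 0.08859 = 0.02421 K/W
L/(kA) = 0.02421 ⇒ k = 0.130/(0.02421·4.69) = 1.14 W/m·K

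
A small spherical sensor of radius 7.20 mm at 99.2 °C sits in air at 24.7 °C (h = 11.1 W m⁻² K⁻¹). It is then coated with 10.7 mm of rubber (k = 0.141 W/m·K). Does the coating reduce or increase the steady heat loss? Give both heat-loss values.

increases: 0.539 → 1.08 W

Critical radius for a sphere: r_cr = 2k/h = 0.0254 m = 2.54 cm.
Outer radius after coating: r₂ = 0.00720 + 0.0107 = 0.01790 m.
Since r₁ < r_cr and r₂ ≤ r_cr, the coating moves toward the maximum at r_cr — heat loss rises.
Bare: R = 1/(4πr₁²h) = 138.3 K/W; Q = 74.5/138.3 = 0.539 W.
Coated: R = R_cond + R_conv = 69.23 K/W; Q = 74.5/69.23 = 1.08 W.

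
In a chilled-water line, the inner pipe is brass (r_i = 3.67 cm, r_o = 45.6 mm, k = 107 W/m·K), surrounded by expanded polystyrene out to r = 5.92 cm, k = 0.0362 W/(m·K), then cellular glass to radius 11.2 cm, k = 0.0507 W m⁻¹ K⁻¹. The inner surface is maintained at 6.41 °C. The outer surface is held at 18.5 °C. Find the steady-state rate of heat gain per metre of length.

Treat each layer as a resistance in series:
  R'_brass = ln(0.0456/0.0367)/(2πk) = 0.2171/(2π·107) = 3.230×10^-4 m·K/W
  R'_expanded polystyrene = ln(0.0592/0.0456)/(2πk) = 0.2610/(2π·0.0362) = 1.148 m·K/W
  R'_cellular glass = ln(0.112/0.0592)/(2πk) = 0.6376/(2π·0.0507) = 2.001 m·K/W
ΣR = 3.230×10^-4 + 1.148 + 2.001 = 3.149 m·K/W
Q' = ΔT/ΣR = (6.41 °C − 18.5 °C)/3.149 = -3.84 W/m
(Negative Q' ⇒ heat flows inward; heat gain = 3.84 W/m.)

Q' = 3.84 W/m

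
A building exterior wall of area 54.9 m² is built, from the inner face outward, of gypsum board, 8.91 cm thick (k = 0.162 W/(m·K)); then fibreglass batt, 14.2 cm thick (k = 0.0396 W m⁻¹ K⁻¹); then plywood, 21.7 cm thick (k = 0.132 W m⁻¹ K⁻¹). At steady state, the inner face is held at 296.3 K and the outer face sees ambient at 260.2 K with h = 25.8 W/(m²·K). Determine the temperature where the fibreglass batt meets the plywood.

T = 270.64 K

Series thermal resistances, inner to outer:
  R_gypsum board = L/(kA) = 0.0891/(0.162·54.9) = 0.01002 K/W
  R_fibreglass batt = L/(kA) = 0.142/(0.0396·54.9) = 0.06532 K/W
  R_plywood = L/(kA) = 0.217/(0.132·54.9) = 0.02994 K/W
  R_conv,out = 1/(hA) = 1/(25.8·54.9) = 7.060×10^-4 K/W
ΣR = 0.01002 + 0.06532 + 0.02994 + 7.060×10^-4 = 0.1060 K/W
Q = ΔT/ΣR = (296.3 K − 260.2 K)/0.1060 = 340.6 W
From the inner boundary to the fibreglass batt/plywood interface, ΣR_partial = 0.07534 K/W.
T_interface = T_in − Q·ΣR_partial = 296.3 K − (340.6)(0.07534) = 270.64 K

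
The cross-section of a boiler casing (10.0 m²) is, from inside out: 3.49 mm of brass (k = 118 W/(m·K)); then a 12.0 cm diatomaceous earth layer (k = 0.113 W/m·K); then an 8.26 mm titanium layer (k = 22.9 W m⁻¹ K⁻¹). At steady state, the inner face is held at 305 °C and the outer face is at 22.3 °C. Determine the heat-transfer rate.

Q = 2660 W

Series thermal resistances, inner to outer:
  R_brass = L/(kA) = 0.00349/(118·10.0) = 2.958×10^-6 K/W
  R_diatomaceous earth = L/(kA) = 0.120/(0.113·10.0) = 0.1062 K/W
  R_titanium = L/(kA) = 0.00826/(22.9·10.0) = 3.607×10^-5 K/W
ΣR = 2.958×10^-6 + 0.1062 + 3.607×10^-5 = 0.1062 K/W
Q = ΔT/ΣR = (305 °C − 22.3 °C)/0.1062 = 2660 W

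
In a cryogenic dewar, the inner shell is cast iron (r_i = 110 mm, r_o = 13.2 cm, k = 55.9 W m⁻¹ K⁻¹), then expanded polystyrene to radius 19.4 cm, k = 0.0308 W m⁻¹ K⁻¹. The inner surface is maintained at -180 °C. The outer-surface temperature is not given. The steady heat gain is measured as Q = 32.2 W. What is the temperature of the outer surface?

Series resistances:
  R_cast iron = (1/0.110 − 1/0.132)/(4πk) = 1.515/(4π·55.9) = 0.002157 K/W
  R_expanded polystyrene = (1/0.132 − 1/0.194)/(4πk) = 2.421/(4π·0.0308) = 6.255 K/W
ΣR = 6.258 K/W
ΔT = Q·ΣR = 32.2 × 6.258 = 201.5 K
Heat flows inward, so T_out = T_in + ΔT = -180 + 201.5 = 21.5 °C

T_out = 21.5 °C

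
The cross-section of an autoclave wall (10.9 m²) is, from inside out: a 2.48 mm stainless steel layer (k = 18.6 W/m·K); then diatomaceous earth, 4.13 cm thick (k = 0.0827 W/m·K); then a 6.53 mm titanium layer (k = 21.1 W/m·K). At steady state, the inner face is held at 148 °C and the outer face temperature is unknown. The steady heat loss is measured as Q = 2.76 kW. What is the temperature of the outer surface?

Sum the resistances:
  R_stainless steel = L/(kA) = 0.00248/(18.6·10.9) = 1.223×10^-5 K/W
  R_diatomaceous earth = L/(kA) = 0.0413/(0.0827·10.9) = 0.04582 K/W
  R_titanium = L/(kA) = 0.00653/(21.1·10.9) = 2.839×10^-5 K/W
ΣR = 0.04586 K/W
ΔT = Q·ΣR = 2760 × 0.04586 = 126.6 K
Heat flows outward, so T_out = T_in − ΔT = 148 − 126.6 = 21.4 °C

T_out = 21.4 °C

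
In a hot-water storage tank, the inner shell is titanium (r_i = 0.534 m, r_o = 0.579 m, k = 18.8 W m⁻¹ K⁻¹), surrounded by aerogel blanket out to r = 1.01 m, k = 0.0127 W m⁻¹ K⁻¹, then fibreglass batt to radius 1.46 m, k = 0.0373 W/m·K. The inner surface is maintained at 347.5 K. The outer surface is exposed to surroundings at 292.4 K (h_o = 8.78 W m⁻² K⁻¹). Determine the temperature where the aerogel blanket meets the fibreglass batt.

T = 299.2 K

Resistance network (inner→outer):
  R_titanium = (1/0.534 − 1/0.579)/(4πk) = 0.1455/(4π·18.8) = 6.161×10^-4 K/W
  R_aerogel blanket = (1/0.579 − 1/1.01)/(4πk) = 0.7370/(4π·0.0127) = 4.618 K/W
  R_fibreglass batt = (1/1.01 − 1/1.46)/(4πk) = 0.3052/(4π·0.0373) = 0.6511 K/W
  R_conv,out = 1/(4πr²h) = 1/(4π·1.46²·8.78) = 0.004252 K/W
ΣR = 6.161×10^-4 + 4.618 + 0.6511 + 0.004252 = 5.274 K/W
Q = ΔT/ΣR = (347.5 K − 292.4 K)/5.274 = 10.45 W
From the inner boundary to the aerogel blanket/fibreglass batt interface, ΣR_partial = 4.619 K/W.
T_interface = T_in − Q·ΣR_partial = 347.5 K − (10.45)(4.619) = 299.2 K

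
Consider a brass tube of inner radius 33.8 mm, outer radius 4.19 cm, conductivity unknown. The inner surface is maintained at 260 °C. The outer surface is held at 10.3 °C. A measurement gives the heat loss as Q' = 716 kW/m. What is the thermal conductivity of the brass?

ΣR = ΔT/Q' = |260 − 10.3|/7.16×10^5 = 3.487×10^-4 m·K/W
ln(r₂/r₁)/(2πk) = 3.487×10^-4 ⇒ k = 0.2148/(2π·3.487×10^-4) = 98.0 W/m·K

k = 98.0 W/m·K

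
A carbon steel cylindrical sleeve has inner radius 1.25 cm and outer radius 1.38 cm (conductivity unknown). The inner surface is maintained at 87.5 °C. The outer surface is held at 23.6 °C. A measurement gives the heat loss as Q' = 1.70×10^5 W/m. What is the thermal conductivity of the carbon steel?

ΣR = ΔT/Q' = |87.5 − 23.6|/1.70×10^5 = 3.759×10^-4 m·K/W
ln(r₂/r₁)/(2πk) = 3.759×10^-4 ⇒ k = 0.09894/(2π·3.759×10^-4) = 41.9 W/m·K

k = 41.9 W/m·K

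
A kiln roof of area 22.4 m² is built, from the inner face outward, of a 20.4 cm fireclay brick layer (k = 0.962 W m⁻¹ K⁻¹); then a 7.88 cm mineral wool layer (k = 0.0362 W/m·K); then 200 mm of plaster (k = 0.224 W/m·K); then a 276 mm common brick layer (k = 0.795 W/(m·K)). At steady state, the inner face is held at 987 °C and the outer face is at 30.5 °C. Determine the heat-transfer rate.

Q = 5.90 kW

Series thermal resistances, inner to outer:
  R_fireclay brick = L/(kA) = 0.204/(0.962·22.4) = 0.009467 K/W
  R_mineral wool = L/(kA) = 0.0788/(0.0362·22.4) = 0.09718 K/W
  R_plaster = L/(kA) = 0.200/(0.224·22.4) = 0.03986 K/W
  R_common brick = L/(kA) = 0.276/(0.795·22.4) = 0.01550 K/W
ΣR = 0.009467 + 0.09718 + 0.03986 + 0.01550 = 0.1620 K/W
Q = ΔT/ΣR = (987 °C − 30.5 °C)/0.1620 = 5900 W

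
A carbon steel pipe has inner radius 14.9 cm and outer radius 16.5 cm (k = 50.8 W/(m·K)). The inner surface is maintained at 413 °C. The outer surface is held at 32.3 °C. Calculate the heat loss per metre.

Q' = 1.19×10^6 W/m

Q' = 2πk·ΔT/ln(r₂/r₁) = 2π × 50.8 × 380.7 / ln(0.165/0.149) = 1.19×10^6 W/m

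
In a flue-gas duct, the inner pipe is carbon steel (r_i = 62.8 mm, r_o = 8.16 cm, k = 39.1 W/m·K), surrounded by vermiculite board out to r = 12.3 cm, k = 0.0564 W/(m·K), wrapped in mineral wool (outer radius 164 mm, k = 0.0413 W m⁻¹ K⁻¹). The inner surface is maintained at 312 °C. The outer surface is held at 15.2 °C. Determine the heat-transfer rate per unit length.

Resistance network (inner→outer):
  R'_carbon steel = ln(0.0816/0.0628)/(2πk) = 0.2619/(2π·39.1) = 0.001066 m·K/W
  R'_vermiculite board = ln(0.123/0.0816)/(2πk) = 0.4104/(2π·0.0564) = 1.158 m·K/W
  R'_mineral wool = ln(0.164/0.123)/(2πk) = 0.2877/(2π·0.0413) = 1.109 m·K/W
ΣR = 0.001066 + 1.158 + 1.109 = 2.268 m·K/W
Q' = ΔT/ΣR = (312 °C − 15.2 °C)/2.268 = 131 W/m

Q' = 131 W/m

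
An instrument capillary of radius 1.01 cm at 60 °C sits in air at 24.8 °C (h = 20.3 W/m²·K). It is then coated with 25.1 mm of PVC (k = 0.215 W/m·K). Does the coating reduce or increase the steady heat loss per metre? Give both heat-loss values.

Critical radius for a cylinder: r_cr = k/h = 0.0106 m = 1.06 cm.
Outer radius after coating: r₂ = 0.0101 + 0.0251 = 0.0352 m.
r₁ < r_cr < r₂: heat loss rises to a maximum at r_cr then falls. Whether the coating helps depends on whether Q(r₂) has dropped back below Q(r₁).
Bare: R = 1/(2πr₁h) = 0.7763 m·K/W; Q = 35.2/0.7763 = 45.3 W/m.
Coated: R = R_cond + R_conv = 1.147 m·K/W; Q = 35.2/1.147 = 30.7 W/m.

reduces: 45.3 → 30.7 W/m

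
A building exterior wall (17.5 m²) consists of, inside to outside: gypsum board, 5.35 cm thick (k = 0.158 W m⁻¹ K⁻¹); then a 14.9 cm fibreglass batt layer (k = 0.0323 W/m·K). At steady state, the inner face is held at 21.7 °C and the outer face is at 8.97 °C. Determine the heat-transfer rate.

Series thermal resistances, inner to outer:
  R_gypsum board = L/(kA) = 0.0535/(0.158·17.5) = 0.01935 K/W
  R_fibreglass batt = L/(kA) = 0.149/(0.0323·17.5) = 0.2636 K/W
ΣR = 0.01935 + 0.2636 = 0.2829 K/W
Q = ΔT/ΣR = (21.7 °C − 8.97 °C)/0.2829 = 45.0 W

Q = 45.0 W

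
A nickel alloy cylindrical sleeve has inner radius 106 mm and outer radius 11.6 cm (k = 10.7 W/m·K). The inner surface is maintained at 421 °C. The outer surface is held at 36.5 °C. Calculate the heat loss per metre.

Q' = 287 kW/m

Q' = 2πk·ΔT/ln(r₂/r₁) = 2π × 10.7 × 384.5 / ln(0.116/0.106) = 2.87×10^5 W/m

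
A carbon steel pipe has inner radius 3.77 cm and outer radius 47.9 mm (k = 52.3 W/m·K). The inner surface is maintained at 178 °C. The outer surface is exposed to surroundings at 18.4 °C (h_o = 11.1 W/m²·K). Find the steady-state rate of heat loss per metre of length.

Q' = 532 W/m

Treat each layer as a resistance in series:
  R'_carbon steel = ln(0.0479/0.0377)/(2πk) = 0.2395/(2π·52.3) = 7.287×10^-4 m·K/W
  R'_conv,out = 1/(2πr h) = 1/(2π·0.0479·11.1) = 0.2993 m·K/W
ΣR = 7.287×10^-4 + 0.2993 = 0.3000 m·K/W
Q' = ΔT/ΣR = (178 °C − 18.4 °C)/0.3000 = 532 W/m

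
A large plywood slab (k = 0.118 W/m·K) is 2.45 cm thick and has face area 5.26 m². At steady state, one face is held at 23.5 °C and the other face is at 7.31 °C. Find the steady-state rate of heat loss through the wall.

Q = 410 W

Q = kA·ΔT/L = 0.118 × 5.26 × |23.5 °C − 7.31 °C| / 0.0245 = 410 W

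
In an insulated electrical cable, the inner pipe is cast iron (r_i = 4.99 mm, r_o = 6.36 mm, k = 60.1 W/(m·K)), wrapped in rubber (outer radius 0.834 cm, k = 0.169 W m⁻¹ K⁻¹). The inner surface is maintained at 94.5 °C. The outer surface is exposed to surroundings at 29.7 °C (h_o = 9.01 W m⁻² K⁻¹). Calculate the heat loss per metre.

Q' = 27.3 W/m

Resistance network (inner→outer):
  R'_cast iron = ln(0.00636/0.00499)/(2πk) = 0.2426/(2π·60.1) = 6.424×10^-4 m·K/W
  R'_rubber = ln(0.00834/0.00636)/(2πk) = 0.2710/(2π·0.169) = 0.2552 m·K/W
  R'_conv,out = 1/(2πr h) = 1/(2π·0.00834·9.01) = 2.118 m·K/W
ΣR = 6.424×10^-4 + 0.2552 + 2.118 = 2.374 m·K/W
Q' = ΔT/ΣR = (94.5 °C − 29.7 °C)/2.374 = 27.3 W/m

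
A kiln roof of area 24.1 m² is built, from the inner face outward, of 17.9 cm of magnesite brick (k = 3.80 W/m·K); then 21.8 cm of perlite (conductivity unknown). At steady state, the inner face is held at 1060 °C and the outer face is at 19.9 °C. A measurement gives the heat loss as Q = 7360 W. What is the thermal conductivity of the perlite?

k = 0.0649 W/m·K

ΣR = ΔT/Q = |1060 − 19.9|/7360 = 0.1413 K/W
Known resistances:
  R_magnesite brick = L/(kA) = 0.179/(3.80·24.1) = 0.001955 K/W
R_perlite = ΣR − ΣR_known = 0.1413 − 0.001955 = 0.1393 K/W
L/(kA) = 0.1393 ⇒ k = 0.218/(0.1393·24.1) = 0.0649 W/m·K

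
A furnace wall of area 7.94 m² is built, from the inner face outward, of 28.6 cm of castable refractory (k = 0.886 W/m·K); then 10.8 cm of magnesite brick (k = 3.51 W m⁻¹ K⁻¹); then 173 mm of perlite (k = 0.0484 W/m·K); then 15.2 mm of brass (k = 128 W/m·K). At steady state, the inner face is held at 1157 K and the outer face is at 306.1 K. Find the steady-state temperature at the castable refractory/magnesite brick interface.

T = 1087 K

Treat each layer as a resistance in series:
  R_castable refractory = L/(kA) = 0.286/(0.886·7.94) = 0.04065 K/W
  R_magnesite brick = L/(kA) = 0.108/(3.51·7.94) = 0.003875 K/W
  R_perlite = L/(kA) = 0.173/(0.0484·7.94) = 0.4502 K/W
  R_brass = L/(kA) = 0.0152/(128·7.94) = 1.496×10^-5 K/W
ΣR = 0.04065 + 0.003875 + 0.4502 + 1.496×10^-5 = 0.4947 K/W
Q = ΔT/ΣR = (1157 K − 306.1 K)/0.4947 = 1720 W
From the inner boundary to the castable refractory/magnesite brick interface, ΣR_partial = 0.04065 K/W.
T_interface = T_in − Q·ΣR_partial = 1157 K − (1720)(0.04065) = 1087 K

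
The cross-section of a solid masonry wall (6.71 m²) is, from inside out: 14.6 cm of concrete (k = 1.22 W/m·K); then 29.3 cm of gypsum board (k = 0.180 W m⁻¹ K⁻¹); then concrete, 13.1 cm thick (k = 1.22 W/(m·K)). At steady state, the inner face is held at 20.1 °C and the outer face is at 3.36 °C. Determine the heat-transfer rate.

Treat each layer as a resistance in series:
  R_concrete = L/(kA) = 0.146/(1.22·6.71) = 0.01783 K/W
  R_gypsum board = L/(kA) = 0.293/(0.180·6.71) = 0.2426 K/W
  R_concrete = L/(kA) = 0.131/(1.22·6.71) = 0.01600 K/W
ΣR = 0.01783 + 0.2426 + 0.01600 = 0.2764 K/W
Q = ΔT/ΣR = (20.1 °C − 3.36 °C)/0.2764 = 60.6 W

Q = 60.6 W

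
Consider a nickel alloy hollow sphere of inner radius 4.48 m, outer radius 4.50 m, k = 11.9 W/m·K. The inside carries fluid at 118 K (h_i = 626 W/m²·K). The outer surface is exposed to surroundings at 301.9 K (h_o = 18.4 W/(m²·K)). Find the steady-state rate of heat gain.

Resistance network (inner→outer):
  R_conv,in = 1/(4πr²h) = 1/(4π·4.48²·626) = 6.334×10^-6 K/W
  R_nickel alloy = (1/4.48 − 1/4.50)/(4πk) = 9.921×10^-4/(4π·11.9) = 6.634×10^-6 K/W
  R_conv,out = 1/(4πr²h) = 1/(4π·4.50²·18.4) = 2.136×10^-4 K/W
ΣR = 6.334×10^-6 + 6.634×10^-6 + 2.136×10^-4 = 2.266×10^-4 K/W
Q = ΔT/ΣR = (118 K − 301.9 K)/2.266×10^-4 = -8.12×10^5 W
(Negative Q ⇒ heat flows inward; heat gain = 8.12×10^5 W.)

Q = 8.12×10^5 W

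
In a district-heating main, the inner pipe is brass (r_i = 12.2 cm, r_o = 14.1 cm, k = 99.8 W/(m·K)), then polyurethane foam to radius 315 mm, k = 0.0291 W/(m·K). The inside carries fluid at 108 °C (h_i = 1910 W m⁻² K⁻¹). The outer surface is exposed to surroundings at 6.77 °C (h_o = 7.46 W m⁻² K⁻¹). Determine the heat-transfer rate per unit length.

Q' = 22.7 W/m

Treat each layer as a resistance in series:
  R'_conv,in = 1/(2πr h) = 1/(2π·0.122·1910) = 6.830×10^-4 m·K/W
  R'_brass = ln(0.141/0.122)/(2πk) = 0.1447/(2π·99.8) = 2.308×10^-4 m·K/W
  R'_polyurethane foam = ln(0.315/0.141)/(2πk) = 0.8038/(2π·0.0291) = 4.396 m·K/W
  R'_conv,out = 1/(2πr h) = 1/(2π·0.315·7.46) = 0.06773 m·K/W
ΣR = 6.830×10^-4 + 2.308×10^-4 + 4.396 + 0.06773 = 4.465 m·K/W
Q' = ΔT/ΣR = (108 °C − 6.77 °C)/4.465 = 22.7 W/m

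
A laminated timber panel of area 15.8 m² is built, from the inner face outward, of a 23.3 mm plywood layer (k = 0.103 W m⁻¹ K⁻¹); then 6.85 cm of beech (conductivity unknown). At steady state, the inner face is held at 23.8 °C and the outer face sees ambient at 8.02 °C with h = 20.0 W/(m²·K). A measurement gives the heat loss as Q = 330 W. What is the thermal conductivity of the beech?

k = 0.143 W/m·K

ΣR = ΔT/Q = |23.8 − 8.02|/330 = 0.04782 K/W
Known resistances:
  R_plywood = L/(kA) = 0.0233/(0.103·15.8) = 0.01432 K/W
  R_conv,out = 1/(hA) = 1/(20.0·15.8) = 0.003165 K/W
R_beech = ΣR − ΣR_known = 0.04782 − 0.01749 = 0.03033 K/W
L/(kA) = 0.03033 ⇒ k = 0.0685/(0.03033·15.8) = 0.143 W/m·K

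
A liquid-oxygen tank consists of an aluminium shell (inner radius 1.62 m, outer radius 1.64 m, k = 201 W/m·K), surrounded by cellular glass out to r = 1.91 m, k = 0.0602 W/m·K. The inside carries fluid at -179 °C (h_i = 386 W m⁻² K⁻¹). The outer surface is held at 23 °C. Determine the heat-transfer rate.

Q = 1770 W

Resistance network (inner→outer):
  R_conv,in = 1/(4πr²h) = 1/(4π·1.62²·386) = 7.855×10^-5 K/W
  R_aluminium = (1/1.62 − 1/1.64)/(4πk) = 0.007528/(4π·201) = 2.980×10^-6 K/W
  R_cellular glass = (1/1.64 − 1/1.91)/(4πk) = 0.08620/(4π·0.0602) = 0.1139 K/W
ΣR = 7.855×10^-5 + 2.980×10^-6 + 0.1139 = 0.1140 K/W
Q = ΔT/ΣR = (-179 °C − 23 °C)/0.1140 = -1770 W
(Negative Q ⇒ heat flows inward; heat gain = 1770 W.)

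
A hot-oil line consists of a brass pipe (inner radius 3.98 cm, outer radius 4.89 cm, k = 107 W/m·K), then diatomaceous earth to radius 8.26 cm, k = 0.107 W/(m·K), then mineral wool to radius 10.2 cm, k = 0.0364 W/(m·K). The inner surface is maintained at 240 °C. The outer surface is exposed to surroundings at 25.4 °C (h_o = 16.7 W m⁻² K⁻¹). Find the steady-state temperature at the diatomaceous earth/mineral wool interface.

T = 147 °C

Resistance network (inner→outer):
  R'_brass = ln(0.0489/0.0398)/(2πk) = 0.2059/(2π·107) = 3.063×10^-4 m·K/W
  R'_diatomaceous earth = ln(0.0826/0.0489)/(2πk) = 0.5242/(2π·0.107) = 0.7798 m·K/W
  R'_mineral wool = ln(0.102/0.0826)/(2πk) = 0.2110/(2π·0.0364) = 0.9224 m·K/W
  R'_conv,out = 1/(2πr h) = 1/(2π·0.102·16.7) = 0.09343 m·K/W
ΣR = 3.063×10^-4 + 0.7798 + 0.9224 + 0.09343 = 1.796 m·K/W
Q' = ΔT/ΣR = (240 °C − 25.4 °C)/1.796 = 119.5 W/m
From the inner boundary to the diatomaceous earth/mineral wool interface, ΣR_partial = 0.7801 m·K/W.
T_interface = T_in − Q'·ΣR_partial = 240 °C − (119.5)(0.7801) = 147 °C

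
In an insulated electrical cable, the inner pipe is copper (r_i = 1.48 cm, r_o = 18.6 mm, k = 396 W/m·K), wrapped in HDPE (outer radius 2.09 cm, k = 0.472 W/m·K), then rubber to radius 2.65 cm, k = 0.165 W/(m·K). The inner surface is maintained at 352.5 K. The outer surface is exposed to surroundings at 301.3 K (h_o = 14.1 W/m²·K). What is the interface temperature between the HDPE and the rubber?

Treat each layer as a resistance in series:
  R'_copper = ln(0.0186/0.0148)/(2πk) = 0.2285/(2π·396) = 9.185×10^-5 m·K/W
  R'_HDPE = ln(0.0209/0.0186)/(2πk) = 0.1166/(2π·0.472) = 0.03931 m·K/W
  R'_rubber = ln(0.0265/0.0209)/(2πk) = 0.2374/(2π·0.165) = 0.2290 m·K/W
  R'_conv,out = 1/(2πr h) = 1/(2π·0.0265·14.1) = 0.4259 m·K/W
ΣR = 9.185×10^-5 + 0.03931 + 0.2290 + 0.4259 = 0.6943 m·K/W
Q' = ΔT/ΣR = (352.5 K − 301.3 K)/0.6943 = 73.74 W/m
From the inner boundary to the HDPE/rubber interface, ΣR_partial = 0.03940 m·K/W.
T_interface = T_in − Q'·ΣR_partial = 352.5 K − (73.74)(0.03940) = 349.6 K

T = 349.6 K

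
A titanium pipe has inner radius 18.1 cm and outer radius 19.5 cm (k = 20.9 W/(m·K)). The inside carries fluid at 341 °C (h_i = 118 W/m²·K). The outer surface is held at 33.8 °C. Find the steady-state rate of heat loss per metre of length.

Series thermal resistances, inner to outer:
  R'_conv,in = 1/(2πr h) = 1/(2π·0.181·118) = 0.007452 m·K/W
  R'_titanium = ln(0.195/0.181)/(2πk) = 0.07450/(2π·20.9) = 5.673×10^-4 m·K/W
ΣR = 0.007452 + 5.673×10^-4 = 0.008019 m·K/W
Q' = ΔT/ΣR = (341 °C − 33.8 °C)/0.008019 = 38300 W/m

Q' = 38.3 kW/m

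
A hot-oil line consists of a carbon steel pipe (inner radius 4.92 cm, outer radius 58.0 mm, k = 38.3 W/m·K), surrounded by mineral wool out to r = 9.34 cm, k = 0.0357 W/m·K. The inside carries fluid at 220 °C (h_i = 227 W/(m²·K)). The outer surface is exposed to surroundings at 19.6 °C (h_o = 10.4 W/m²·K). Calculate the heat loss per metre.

Series thermal resistances, inner to outer:
  R'_conv,in = 1/(2πr h) = 1/(2π·0.0492·227) = 0.01425 m·K/W
  R'_carbon steel = ln(0.0580/0.0492)/(2πk) = 0.1645/(2π·38.3) = 6.838×10^-4 m·K/W
  R'_mineral wool = ln(0.0934/0.0580)/(2πk) = 0.4764/(2π·0.0357) = 2.124 m·K/W
  R'_conv,out = 1/(2πr h) = 1/(2π·0.0934·10.4) = 0.1638 m·K/W
ΣR = 0.01425 + 6.838×10^-4 + 2.124 + 0.1638 = 2.303 m·K/W
Q' = ΔT/ΣR = (220 °C − 19.6 °C)/2.303 = 87.0 W/m

Q' = 87.0 W/m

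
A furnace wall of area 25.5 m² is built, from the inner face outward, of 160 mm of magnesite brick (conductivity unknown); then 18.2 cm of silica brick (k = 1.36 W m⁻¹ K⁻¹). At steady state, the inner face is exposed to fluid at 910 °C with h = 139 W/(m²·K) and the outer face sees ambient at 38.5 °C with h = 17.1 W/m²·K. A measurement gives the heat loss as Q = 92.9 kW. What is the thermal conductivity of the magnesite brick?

ΣR = ΔT/Q = |910 − 38.5|/92900 = 0.009381 K/W
Known resistances:
  R_conv,in = 1/(hA) = 1/(139·25.5) = 2.821×10^-4 K/W
  R_silica brick = L/(kA) = 0.182/(1.36·25.5) = 0.005248 K/W
  R_conv,out = 1/(hA) = 1/(17.1·25.5) = 0.002293 K/W
R_magnesite brick = ΣR − ΣR_known = 0.009381 − 0.007823 = 0.001558 K/W
L/(kA) = 0.001558 ⇒ k = 0.160/(0.001558·25.5) = 4.03 W/m·K

k = 4.03 W/m·K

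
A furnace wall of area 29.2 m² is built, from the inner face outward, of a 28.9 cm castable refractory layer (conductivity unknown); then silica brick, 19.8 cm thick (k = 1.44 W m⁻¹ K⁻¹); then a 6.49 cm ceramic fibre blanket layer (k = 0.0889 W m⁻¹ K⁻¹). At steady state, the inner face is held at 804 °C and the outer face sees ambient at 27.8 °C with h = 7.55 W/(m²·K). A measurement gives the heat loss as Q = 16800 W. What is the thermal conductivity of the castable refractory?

ΣR = ΔT/Q = |804 − 27.8|/16800 = 0.04620 K/W
Known resistances:
  R_silica brick = L/(kA) = 0.198/(1.44·29.2) = 0.004709 K/W
  R_ceramic fibre blanket = L/(kA) = 0.0649/(0.0889·29.2) = 0.02500 K/W
  R_conv,out = 1/(hA) = 1/(7.55·29.2) = 0.004536 K/W
R_castable refractory = ΣR − ΣR_known = 0.04620 − 0.03424 = 0.01196 K/W
L/(kA) = 0.01196 ⇒ k = 0.289/(0.01196·29.2) = 0.828 W/m·K

k = 0.828 W/m·K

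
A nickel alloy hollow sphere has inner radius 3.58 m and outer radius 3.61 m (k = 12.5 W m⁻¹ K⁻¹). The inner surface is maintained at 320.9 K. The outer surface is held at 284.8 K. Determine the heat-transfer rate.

Q = 2440 kW

Q = 4πk·ΔT/(1/r₁ − 1/r₂) = 4π × 12.5 × 36.1 / (1/3.58 − 1/3.61) = 2.44×10^6 W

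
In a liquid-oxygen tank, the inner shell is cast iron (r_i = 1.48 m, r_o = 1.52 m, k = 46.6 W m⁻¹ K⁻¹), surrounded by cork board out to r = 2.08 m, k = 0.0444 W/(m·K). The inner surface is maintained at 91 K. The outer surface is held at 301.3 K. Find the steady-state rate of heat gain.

Series thermal resistances, inner to outer:
  R_cast iron = (1/1.48 − 1/1.52)/(4πk) = 0.01778/(4π·46.6) = 3.036×10^-5 K/W
  R_cork board = (1/1.52 − 1/2.08)/(4πk) = 0.1771/(4π·0.0444) = 0.3175 K/W
ΣR = 3.036×10^-5 + 0.3175 = 0.3175 K/W
Q = ΔT/ΣR = (91 K − 301.3 K)/0.3175 = -662 W
(Negative Q ⇒ heat flows inward; heat gain = 662 W.)

Q = 662 W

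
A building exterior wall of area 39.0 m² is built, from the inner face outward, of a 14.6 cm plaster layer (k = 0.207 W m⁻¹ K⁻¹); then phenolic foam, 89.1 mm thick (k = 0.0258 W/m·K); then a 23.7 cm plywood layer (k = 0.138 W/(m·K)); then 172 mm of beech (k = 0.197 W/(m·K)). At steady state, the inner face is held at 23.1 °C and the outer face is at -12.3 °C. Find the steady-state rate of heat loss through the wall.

Q = 205 W

Treat each layer as a resistance in series:
  R_plaster = L/(kA) = 0.146/(0.207·39.0) = 0.01808 K/W
  R_phenolic foam = L/(kA) = 0.0891/(0.0258·39.0) = 0.08855 K/W
  R_plywood = L/(kA) = 0.237/(0.138·39.0) = 0.04404 K/W
  R_beech = L/(kA) = 0.172/(0.197·39.0) = 0.02239 K/W
ΣR = 0.01808 + 0.08855 + 0.04404 + 0.02239 = 0.1731 K/W
Q = ΔT/ΣR = (23.1 °C − -12.3 °C)/0.1731 = 205 W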